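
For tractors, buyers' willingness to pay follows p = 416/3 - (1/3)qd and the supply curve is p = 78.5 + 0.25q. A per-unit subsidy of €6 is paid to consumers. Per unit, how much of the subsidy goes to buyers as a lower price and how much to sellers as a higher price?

Pre-subsidy: 416/3 - (1/3)q = 78.5 + 0.25q gives q* = 722/7 and p* = 730/7.
With the rebate, buyers effectively pay pb = ps − 6, where ps is the price sellers receive.
On the curves, pb = 416/3 - (1/3)q and ps = 78.5 + 0.25q; the wedge ps − pb = 6 gives 78.5 + 0.25q − (416/3 - (1/3)q) = 6, so q' = 794/7.
Then pb = 416/3 − (1/3)·(794/7) = 706/7 and ps = 78.5 + 0.25·(794/7) = 748/7.
Buyers' price falls by p* − pb = 730/7 − 706/7 = 24/7; sellers' price rises by ps − p* = 748/7 − 730/7 = 18/7.

Buyers gain 24/7 per unit; sellers gain 18/7 per unit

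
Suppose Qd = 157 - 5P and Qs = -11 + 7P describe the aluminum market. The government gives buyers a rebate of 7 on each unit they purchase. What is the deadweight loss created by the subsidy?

Pre-subsidy: 157 - 5P = -11 + 7P gives P* = 14, Q* = 87.
With the rebate, buyers effectively pay Pb = Ps − 7, where Ps is the price sellers receive.
Demand in terms of Ps becomes Qd = 157 − 5(Ps − 7) = 192 - 5Ps. Setting this equal to supply: 192 - 5Ps = -11 + 7Ps, so Ps = 203/12.
Buyers pay Pb = 203/12 − 7 = 119/12; Q' = -11 + 7·(203/12) = 1289/12.
The subsidy expands output by 1289/12 − 87 = 245/12 past the efficient level; on those units the gap between marginal cost and willingness to pay runs from 0 up to 7.
DWL = ½ × 7 × 245/12 = 1715/24.

Deadweight loss = 1715/24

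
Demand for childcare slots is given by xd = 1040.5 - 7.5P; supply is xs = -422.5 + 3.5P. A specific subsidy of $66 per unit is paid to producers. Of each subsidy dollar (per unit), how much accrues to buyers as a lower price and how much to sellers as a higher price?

Pre-subsidy: 1040.5 - 7.5P = -422.5 + 3.5P gives P* = 133, x* = 43.
With the subsidy, sellers receive Ps = Pb + 66 for each unit, where Pb is the price buyers pay.
Supply in terms of Pb becomes xs = -422.5 + 3.5(Pb + 66) = -191.5 + 3.5Pb. Setting this equal to demand: 1040.5 - 7.5Pb = -191.5 + 3.5Pb, so Pb = 112.
Sellers receive Ps = 112 + 66 = 178; x' = 1040.5 − 7.5·112 = 200.5.
Buyers' price falls by P* − Pb = 133 − 112 = 21; sellers' price rises by Ps − P* = 178 − 133 = 45.

Buyers gain $21 per unit; sellers gain $45 per unit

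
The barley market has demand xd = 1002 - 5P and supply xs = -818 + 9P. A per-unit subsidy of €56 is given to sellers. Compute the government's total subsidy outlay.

Pre-subsidy: 1002 - 5P = -818 + 9P gives P* = 130, x* = 352.
With the subsidy, sellers receive Ps = Pb + 56 for each unit, where Pb is the price buyers pay.
Supply in terms of Pb becomes xs = -818 + 9(Pb + 56) = -314 + 9Pb. Setting this equal to demand: 1002 - 5Pb = -314 + 9Pb, so Pb = 94.
Sellers receive Ps = 94 + 56 = 150; x' = 1002 − 5·94 = 532.
Government outlay = subsidy × quantity = 56 × 532 = 29792.

Government cost = €29792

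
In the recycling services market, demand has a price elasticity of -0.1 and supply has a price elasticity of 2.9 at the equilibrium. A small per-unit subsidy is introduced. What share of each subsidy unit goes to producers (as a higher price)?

Producer share = 1/30

For a small subsidy around the equilibrium, the benefit split depends on the relative slopes, which at a point are proportional to the elasticities.
Buyer share = εs/(εs + |εd|) = 2.9/(2.9 + 0.1) = 29/30; seller share = |εd|/(εs + |εd|) = 1/30.
So producers capture 1/30 of the subsidy.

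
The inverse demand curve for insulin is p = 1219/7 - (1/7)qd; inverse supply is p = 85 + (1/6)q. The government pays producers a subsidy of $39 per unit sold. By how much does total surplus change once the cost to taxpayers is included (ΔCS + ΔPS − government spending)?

Pre-subsidy: 1219/7 - (1/7)q = 85 + (1/6)q gives q* = 288 and p* = 133.
With the subsidy, sellers receive ps = pb + 39 for each unit, where pb is the price buyers pay.
On the curves, pb = 1219/7 - (1/7)q and ps = 85 + (1/6)q; the wedge ps − pb = 39 gives 85 + (1/6)q − (1219/7 - (1/7)q) = 39, so q' = 414.
Then pb = 1219/7 − (1/7)·414 = 115 and ps = 85 + (1/6)·414 = 154.
ΔCS = ½(288 + 414)(133 − 115) = 6318; ΔPS = ½(288 + 414)(154 − 133) = 7371.
Government spending = 39 × 414 = 16146.
Net change = 6318 + 7371 − 16146 = -2457. The loss equals the DWL triangle ½·39·126.

Net change in total surplus = -$2457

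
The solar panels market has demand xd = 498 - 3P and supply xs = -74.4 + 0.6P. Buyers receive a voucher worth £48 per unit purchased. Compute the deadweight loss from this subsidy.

Pre-subsidy: 498 - 3P = -74.4 + 0.6P gives P* = 159, x* = 21.
With the rebate, buyers effectively pay Pb = Ps − 48, where Ps is the price sellers receive.
Demand in terms of Ps becomes xd = 498 − 3(Ps − 48) = 642 - 3Ps. Setting this equal to supply: 642 - 3Ps = -74.4 + 0.6Ps, so Ps = 199.
Buyers pay Pb = 199 − 48 = 151; x' = -74.4 + 0.6·199 = 45.
The subsidy expands output by 45 − 21 = 24 past the efficient level; on those units the gap between marginal cost and willingness to pay runs from 0 up to 48.
DWL = ½ × 48 × 24 = 576.

Deadweight loss = £576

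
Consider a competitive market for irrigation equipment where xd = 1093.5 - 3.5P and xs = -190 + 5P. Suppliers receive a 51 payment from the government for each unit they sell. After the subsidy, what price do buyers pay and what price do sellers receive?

Pre-subsidy: 1093.5 - 3.5P = -190 + 5P gives P* = 151, x* = 565.
With the subsidy, sellers receive Ps = Pb + 51 for each unit, where Pb is the price buyers pay.
Supply in terms of Pb becomes xs = -190 + 5(Pb + 51) = 65 + 5Pb. Setting this equal to demand: 1093.5 - 3.5Pb = 65 + 5Pb, so Pb = 121.
Sellers receive Ps = 121 + 51 = 172; x' = 1093.5 − 3.5·121 = 670.

Buyers pay 121; sellers receive 172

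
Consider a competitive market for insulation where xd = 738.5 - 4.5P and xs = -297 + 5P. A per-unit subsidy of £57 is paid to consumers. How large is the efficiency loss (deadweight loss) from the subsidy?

Pre-subsidy: 738.5 - 4.5P = -297 + 5P gives P* = 109, x* = 248.
With the rebate, buyers effectively pay Pb = Ps − 57, where Ps is the price sellers receive.
Demand in terms of Ps becomes xd = 738.5 − 4.5(Ps − 57) = 995 - 4.5Ps. Setting this equal to supply: 995 - 4.5Ps = -297 + 5Ps, so Ps = 136.
Buyers pay Pb = 136 − 57 = 79; x' = -297 + 5·136 = 383.
The subsidy expands output by 383 − 248 = 135 past the efficient level; on those units the gap between marginal cost and willingness to pay runs from 0 up to 57.
DWL = ½ × 57 × 135 = 3847.5.

Deadweight loss = £3847.5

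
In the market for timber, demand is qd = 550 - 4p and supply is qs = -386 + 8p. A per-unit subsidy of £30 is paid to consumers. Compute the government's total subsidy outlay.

Pre-subsidy: 550 - 4p = -386 + 8p gives p* = 78, q* = 238.
With the rebate, buyers effectively pay pb = ps − 30, where ps is the price sellers receive.
Demand in terms of ps becomes qd = 550 − 4(ps − 30) = 670 - 4ps. Setting this equal to supply: 670 - 4ps = -386 + 8ps, so ps = 88.
Buyers pay pb = 88 − 30 = 58; q' = -386 + 8·88 = 318.
Government outlay = subsidy × quantity = 30 × 318 = 9540.

Government cost = £9540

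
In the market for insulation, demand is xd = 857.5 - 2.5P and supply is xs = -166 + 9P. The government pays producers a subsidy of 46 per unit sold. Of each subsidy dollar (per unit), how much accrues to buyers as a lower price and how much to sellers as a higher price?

Buyers gain 36 per unit; sellers gain 10 per unit

Pre-subsidy: 857.5 - 2.5P = -166 + 9P gives P* = 89, x* = 635.
With the subsidy, sellers receive Ps = Pb + 46 for each unit, where Pb is the price buyers pay.
Supply in terms of Pb becomes xs = -166 + 9(Pb + 46) = 248 + 9Pb. Setting this equal to demand: 857.5 - 2.5Pb = 248 + 9Pb, so Pb = 53.
Sellers receive Ps = 53 + 46 = 99; x' = 857.5 − 2.5·53 = 725.
Buyers' price falls by P* − Pb = 89 − 53 = 36; sellers' price rises by Ps − P* = 99 − 89 = 10.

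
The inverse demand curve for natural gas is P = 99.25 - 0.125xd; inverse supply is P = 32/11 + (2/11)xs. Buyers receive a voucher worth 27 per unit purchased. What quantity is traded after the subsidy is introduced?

Pre-subsidy: 99.25 - 0.125x = 32/11 + (2/11)x gives x* = 314 and P* = 60.
With the rebate, buyers effectively pay Pb = Ps − 27, where Ps is the price sellers receive.
On the curves, Pb = 99.25 - 0.125x and Ps = 32/11 + (2/11)x; the wedge Ps − Pb = 27 gives 32/11 + (2/11)x − (99.25 - 0.125x) = 27, so x' = 402.
Then Pb = 99.25 − 0.125·402 = 49 and Ps = 32/11 + (2/11)·402 = 76.

x' = 402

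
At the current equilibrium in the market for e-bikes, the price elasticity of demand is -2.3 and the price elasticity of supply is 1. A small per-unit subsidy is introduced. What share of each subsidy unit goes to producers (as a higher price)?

Producer share = 23/33

For a small subsidy around the equilibrium, the benefit split depends on the relative slopes, which at a point are proportional to the elasticities.
Buyer share = εs/(εs + |εd|) = 1/(1 + 2.3) = 10/33; seller share = |εd|/(εs + |εd|) = 23/33.
So producers capture 23/33 of the subsidy.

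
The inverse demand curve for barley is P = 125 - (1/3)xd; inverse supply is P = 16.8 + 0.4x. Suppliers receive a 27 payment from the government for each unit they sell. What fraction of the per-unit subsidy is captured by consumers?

Consumer share = 5/11

Pre-subsidy: 125 - (1/3)x = 16.8 + 0.4x gives x* = 1623/11 and P* = 834/11.
With the subsidy, sellers receive Ps = Pb + 27 for each unit, where Pb is the price buyers pay.
On the curves, Pb = 125 - (1/3)x and Ps = 16.8 + 0.4x; the wedge Ps − Pb = 27 gives 16.8 + 0.4x − (125 - (1/3)x) = 27, so x' = 2028/11.
Then Pb = 125 − (1/3)·(2028/11) = 699/11 and Ps = 16.8 + 0.4·(2028/11) = 996/11.
Buyers' price falls by P* − Pb = 834/11 − 699/11 = 135/11; sellers' price rises by Ps − P* = 996/11 − 834/11 = 162/11.
So consumers capture (135/11)/27 = 5/11 of each unit of subsidy.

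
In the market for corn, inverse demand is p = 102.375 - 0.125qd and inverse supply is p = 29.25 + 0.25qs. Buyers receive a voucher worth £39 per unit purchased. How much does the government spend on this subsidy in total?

Pre-subsidy: 102.375 - 0.125q = 29.25 + 0.25q gives q* = 195 and p* = 78.
With the rebate, buyers effectively pay pb = ps − 39, where ps is the price sellers receive.
On the curves, pb = 102.375 - 0.125q and ps = 29.25 + 0.25q; the wedge ps − pb = 39 gives 29.25 + 0.25q − (102.375 - 0.125q) = 39, so q' = 299.
Then pb = 102.375 − 0.125·299 = 65 and ps = 29.25 + 0.25·299 = 104.
Government outlay = subsidy × quantity = 39 × 299 = 11661.

Government cost = £11661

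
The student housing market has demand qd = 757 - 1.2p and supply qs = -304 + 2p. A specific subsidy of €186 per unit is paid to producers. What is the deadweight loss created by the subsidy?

Pre-subsidy: 757 - 1.2p = -304 + 2p gives p* = 331.5625, q* = 359.125.
With the subsidy, sellers receive ps = pb + 186 for each unit, where pb is the price buyers pay.
Supply in terms of pb becomes qs = -304 + 2(pb + 186) = 68 + 2pb. Setting this equal to demand: 757 - 1.2pb = 68 + 2pb, so pb = 215.3125.
Sellers receive ps = 215.3125 + 186 = 401.3125; q' = 757 − 1.2·215.3125 = 498.625.
The subsidy expands output by 498.625 − 359.125 = 139.5 past the efficient level; on those units the gap between marginal cost and willingness to pay runs from 0 up to 186.
DWL = ½ × 186 × 139.5 = 12973.5.

Deadweight loss = €12973.5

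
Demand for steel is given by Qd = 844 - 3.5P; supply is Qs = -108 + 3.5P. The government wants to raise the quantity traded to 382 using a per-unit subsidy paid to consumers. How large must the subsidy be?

Required subsidy s = 8 per unit

At Q = 382, invert demand for the buyer price: Pb = (844 − 382)/3.5 = 132; invert supply for the seller price: Ps = (382 − (-108))/3.5 = 140.
The subsidy must fill the gap: s = Ps − Pb = 140 − 132 = 8.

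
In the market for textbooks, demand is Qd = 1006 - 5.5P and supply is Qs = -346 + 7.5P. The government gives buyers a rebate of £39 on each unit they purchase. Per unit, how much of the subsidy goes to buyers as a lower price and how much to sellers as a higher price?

Buyers gain £22.5 per unit; sellers gain £16.5 per unit

Pre-subsidy: 1006 - 5.5P = -346 + 7.5P gives P* = 104, Q* = 434.
With the rebate, buyers effectively pay Pb = Ps − 39, where Ps is the price sellers receive.
Demand in terms of Ps becomes Qd = 1006 − 5.5(Ps − 39) = 1220.5 - 5.5Ps. Setting this equal to supply: 1220.5 - 5.5Ps = -346 + 7.5Ps, so Ps = 120.5.
Buyers pay Pb = 120.5 − 39 = 81.5; Q' = -346 + 7.5·120.5 = 557.75.
Buyers' price falls by P* − Pb = 104 − 81.5 = 22.5; sellers' price rises by Ps − P* = 120.5 − 104 = 16.5.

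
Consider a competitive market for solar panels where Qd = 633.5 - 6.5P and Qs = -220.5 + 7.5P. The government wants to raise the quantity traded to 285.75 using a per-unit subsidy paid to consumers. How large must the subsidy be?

At Q = 285.75, invert demand for the buyer price: Pb = (633.5 − 285.75)/6.5 = 53.5; invert supply for the seller price: Ps = (285.75 − (-220.5))/7.5 = 67.5.
The subsidy must fill the gap: s = Ps − Pb = 67.5 − 53.5 = 14.

Required subsidy s = 14 per unit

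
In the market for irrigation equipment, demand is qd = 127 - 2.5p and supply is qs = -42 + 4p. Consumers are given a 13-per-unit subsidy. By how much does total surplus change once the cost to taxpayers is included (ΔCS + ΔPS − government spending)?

Pre-subsidy: 127 - 2.5p = -42 + 4p gives p* = 26, q* = 62.
With the rebate, buyers effectively pay pb = ps − 13, where ps is the price sellers receive.
Demand in terms of ps becomes qd = 127 − 2.5(ps − 13) = 159.5 - 2.5ps. Setting this equal to supply: 159.5 - 2.5ps = -42 + 4ps, so ps = 31.
Buyers pay pb = 31 − 13 = 18; q' = -42 + 4·31 = 82.
ΔCS = ½(62 + 82)(26 − 18) = 576; ΔPS = ½(62 + 82)(31 − 26) = 360.
Government spending = 13 × 82 = 1066.
Net change = 576 + 360 − 1066 = -130. The loss equals the DWL triangle ½·13·20.

Net change in total surplus = -130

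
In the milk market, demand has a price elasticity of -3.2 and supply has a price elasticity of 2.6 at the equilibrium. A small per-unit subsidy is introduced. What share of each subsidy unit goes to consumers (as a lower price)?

For a small subsidy around the equilibrium, the benefit split depends on the relative slopes, which at a point are proportional to the elasticities.
Buyer share = εs/(εs + |εd|) = 2.6/(2.6 + 3.2) = 13/29; seller share = |εd|/(εs + |εd|) = 16/29.

Consumer share = 13/29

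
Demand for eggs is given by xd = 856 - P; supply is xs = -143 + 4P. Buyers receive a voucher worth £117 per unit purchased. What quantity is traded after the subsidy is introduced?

x' = 749.8

Pre-subsidy: 856 - P = -143 + 4P gives P* = 199.8, x* = 656.2.
With the rebate, buyers effectively pay Pb = Ps − 117, where Ps is the price sellers receive.
Demand in terms of Ps becomes xd = 856 − 1(Ps − 117) = 973 - Ps. Setting this equal to supply: 973 - Ps = -143 + 4Ps, so Ps = 223.2.
Buyers pay Pb = 223.2 − 117 = 106.2; x' = -143 + 4·223.2 = 749.8.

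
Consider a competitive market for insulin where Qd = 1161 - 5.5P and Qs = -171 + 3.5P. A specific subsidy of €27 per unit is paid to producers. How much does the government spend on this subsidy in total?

Government cost = €10928.25

Pre-subsidy: 1161 - 5.5P = -171 + 3.5P gives P* = 148, Q* = 347.
With the subsidy, sellers receive Ps = Pb + 27 for each unit, where Pb is the price buyers pay.
Supply in terms of Pb becomes Qs = -171 + 3.5(Pb + 27) = -76.5 + 3.5Pb. Setting this equal to demand: 1161 - 5.5Pb = -76.5 + 3.5Pb, so Pb = 137.5.
Sellers receive Ps = 137.5 + 27 = 164.5; Q' = 1161 − 5.5·137.5 = 404.75.
Government outlay = subsidy × quantity = 27 × 404.75 = 10928.25.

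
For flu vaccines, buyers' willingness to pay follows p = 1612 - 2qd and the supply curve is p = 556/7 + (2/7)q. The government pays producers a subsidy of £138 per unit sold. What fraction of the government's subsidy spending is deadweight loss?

Pre-subsidy: 1612 - 2q = 556/7 + (2/7)q gives q* = 670.5 and p* = 271.
With the subsidy, sellers receive ps = pb + 138 for each unit, where pb is the price buyers pay.
On the curves, pb = 1612 - 2q and ps = 556/7 + (2/7)q; the wedge ps − pb = 138 gives 556/7 + (2/7)q − (1612 - 2q) = 138, so q' = 730.875.
Then pb = 1612 − 2·730.875 = 150.25 and ps = 556/7 + (2/7)·730.875 = 288.25.
ΔCS = ½(670.5 + 730.875)(271 − 150.25) = 84608.015625; ΔPS = ½(670.5 + 730.875)(288.25 − 271) = 12086.859375.
Government spending = 138 × 730.875 = 100860.75.
DWL = ½ × 138 × (730.875 − 670.5) = 4165.875; fraction = 4165.875 / 100860.75 = 161/3898.

DWL / government spending = 161/3898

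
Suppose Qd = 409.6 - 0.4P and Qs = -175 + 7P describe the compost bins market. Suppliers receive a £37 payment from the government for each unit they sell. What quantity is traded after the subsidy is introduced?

Q' = 392

Pre-subsidy: 409.6 - 0.4P = -175 + 7P gives P* = 79, Q* = 378.
With the subsidy, sellers receive Ps = Pb + 37 for each unit, where Pb is the price buyers pay.
Supply in terms of Pb becomes Qs = -175 + 7(Pb + 37) = 84 + 7Pb. Setting this equal to demand: 409.6 - 0.4Pb = 84 + 7Pb, so Pb = 44.
Sellers receive Ps = 44 + 37 = 81; Q' = 409.6 − 0.4·44 = 392.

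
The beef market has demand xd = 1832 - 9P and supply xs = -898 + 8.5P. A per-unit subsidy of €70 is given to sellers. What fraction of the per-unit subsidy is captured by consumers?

Consumer share = 17/35

Pre-subsidy: 1832 - 9P = -898 + 8.5P gives P* = 156, x* = 428.
With the subsidy, sellers receive Ps = Pb + 70 for each unit, where Pb is the price buyers pay.
Supply in terms of Pb becomes xs = -898 + 8.5(Pb + 70) = -303 + 8.5Pb. Setting this equal to demand: 1832 - 9Pb = -303 + 8.5Pb, so Pb = 122.
Sellers receive Ps = 122 + 70 = 192; x' = 1832 − 9·122 = 734.
Buyers' price falls by P* − Pb = 156 − 122 = 34; sellers' price rises by Ps − P* = 192 − 156 = 36.
So consumers capture 34/70 = 17/35 of each unit of subsidy.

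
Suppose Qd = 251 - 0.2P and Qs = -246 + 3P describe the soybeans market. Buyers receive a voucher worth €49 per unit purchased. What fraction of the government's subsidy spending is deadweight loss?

Pre-subsidy: 251 - 0.2P = -246 + 3P gives P* = 155.3125, Q* = 219.9375.
With the rebate, buyers effectively pay Pb = Ps − 49, where Ps is the price sellers receive.
Demand in terms of Ps becomes Qd = 251 − 0.2(Ps − 49) = 260.8 - 0.2Ps. Setting this equal to supply: 260.8 - 0.2Ps = -246 + 3Ps, so Ps = 158.375.
Buyers pay Pb = 158.375 − 49 = 109.375; Q' = -246 + 3·158.375 = 229.125.
ΔCS = ½(219.9375 + 229.125)(155.3125 − 109.375) = 10314.404296875; ΔPS = ½(219.9375 + 229.125)(158.375 − 155.3125) = 687.626953125.
Government spending = 49 × 229.125 = 11227.125.
DWL = ½ × 49 × (229.125 − 219.9375) = 225.09375; fraction = 225.09375 / 11227.125 = 49/2444.

DWL / government spending = 49/2444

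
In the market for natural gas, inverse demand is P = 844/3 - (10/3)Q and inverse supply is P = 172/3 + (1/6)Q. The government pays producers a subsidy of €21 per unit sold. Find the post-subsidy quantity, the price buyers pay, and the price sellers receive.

Pre-subsidy: 844/3 - (10/3)Q = 172/3 + (1/6)Q gives Q* = 64 and P* = 68.
With the subsidy, sellers receive Ps = Pb + 21 for each unit, where Pb is the price buyers pay.
On the curves, Pb = 844/3 - (10/3)Q and Ps = 172/3 + (1/6)Q; the wedge Ps − Pb = 21 gives 172/3 + (1/6)Q − (844/3 - (10/3)Q) = 21, so Q' = 70.
Then Pb = 844/3 − (10/3)·70 = 48 and Ps = 172/3 + (1/6)·70 = 69.

Q' = 70; buyers pay €48; sellers receive €69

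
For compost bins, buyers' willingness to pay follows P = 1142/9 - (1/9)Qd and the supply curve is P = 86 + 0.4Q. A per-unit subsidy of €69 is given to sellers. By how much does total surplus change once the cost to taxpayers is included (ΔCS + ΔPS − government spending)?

Net change in total surplus = -€4657.5

Pre-subsidy: 1142/9 - (1/9)Q = 86 + 0.4Q gives Q* = 80 and P* = 118.
With the subsidy, sellers receive Ps = Pb + 69 for each unit, where Pb is the price buyers pay.
On the curves, Pb = 1142/9 - (1/9)Q and Ps = 86 + 0.4Q; the wedge Ps − Pb = 69 gives 86 + 0.4Q − (1142/9 - (1/9)Q) = 69, so Q' = 215.
Then Pb = 1142/9 − (1/9)·215 = 103 and Ps = 86 + 0.4·215 = 172.
ΔCS = ½(80 + 215)(118 − 103) = 2212.5; ΔPS = ½(80 + 215)(172 − 118) = 7965.
Government spending = 69 × 215 = 14835.
Net change = 2212.5 + 7965 − 14835 = -4657.5. The loss equals the DWL triangle ½·69·135.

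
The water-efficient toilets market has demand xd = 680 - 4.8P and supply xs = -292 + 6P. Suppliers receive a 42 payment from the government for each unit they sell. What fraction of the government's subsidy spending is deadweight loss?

DWL / government spending = 7/45

Pre-subsidy: 680 - 4.8P = -292 + 6P gives P* = 90, x* = 248.
With the subsidy, sellers receive Ps = Pb + 42 for each unit, where Pb is the price buyers pay.
Supply in terms of Pb becomes xs = -292 + 6(Pb + 42) = -40 + 6Pb. Setting this equal to demand: 680 - 4.8Pb = -40 + 6Pb, so Pb = 200/3.
Sellers receive Ps = 200/3 + 42 = 326/3; x' = 680 − 4.8·(200/3) = 360.
ΔCS = ½(248 + 360)(90 − 200/3) = 21280/3; ΔPS = ½(248 + 360)(326/3 − 90) = 17024/3.
Government spending = 42 × 360 = 15120.
DWL = ½ × 42 × (360 − 248) = 2352; fraction = 2352 / 15120 = 7/45.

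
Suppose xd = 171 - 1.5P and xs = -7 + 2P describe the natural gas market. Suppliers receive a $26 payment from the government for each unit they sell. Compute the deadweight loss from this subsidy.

Pre-subsidy: 171 - 1.5P = -7 + 2P gives P* = 356/7, x* = 663/7.
With the subsidy, sellers receive Ps = Pb + 26 for each unit, where Pb is the price buyers pay.
Supply in terms of Pb becomes xs = -7 + 2(Pb + 26) = 45 + 2Pb. Setting this equal to demand: 171 - 1.5Pb = 45 + 2Pb, so Pb = 36.
Sellers receive Ps = 36 + 26 = 62; x' = 171 − 1.5·36 = 117.
The subsidy expands output by 117 − 663/7 = 156/7 past the efficient level; on those units the gap between marginal cost and willingness to pay runs from 0 up to 26.
DWL = ½ × 26 × 156/7 = 2028/7.

Deadweight loss = 2028/7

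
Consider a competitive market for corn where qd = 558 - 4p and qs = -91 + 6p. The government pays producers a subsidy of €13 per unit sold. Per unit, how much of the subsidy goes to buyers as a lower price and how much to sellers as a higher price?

Buyers gain €7.8 per unit; sellers gain €5.2 per unit

Pre-subsidy: 558 - 4p = -91 + 6p gives p* = 64.9, q* = 298.4.
With the subsidy, sellers receive ps = pb + 13 for each unit, where pb is the price buyers pay.
Supply in terms of pb becomes qs = -91 + 6(pb + 13) = -13 + 6pb. Setting this equal to demand: 558 - 4pb = -13 + 6pb, so pb = 57.1.
Sellers receive ps = 57.1 + 13 = 70.1; q' = 558 − 4·57.1 = 329.6.
Buyers' price falls by p* − pb = 64.9 − 57.1 = 7.8; sellers' price rises by ps − p* = 70.1 − 64.9 = 5.2.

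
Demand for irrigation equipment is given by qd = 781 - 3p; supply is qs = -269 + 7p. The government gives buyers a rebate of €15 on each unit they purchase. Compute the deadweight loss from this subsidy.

Pre-subsidy: 781 - 3p = -269 + 7p gives p* = 105, q* = 466.
With the rebate, buyers effectively pay pb = ps − 15, where ps is the price sellers receive.
Demand in terms of ps becomes qd = 781 − 3(ps − 15) = 826 - 3ps. Setting this equal to supply: 826 - 3ps = -269 + 7ps, so ps = 109.5.
Buyers pay pb = 109.5 − 15 = 94.5; q' = -269 + 7·109.5 = 497.5.
The subsidy expands output by 497.5 − 466 = 31.5 past the efficient level; on those units the gap between marginal cost and willingness to pay runs from 0 up to 15.
DWL = ½ × 15 × 31.5 = 236.25.

Deadweight loss = €236.25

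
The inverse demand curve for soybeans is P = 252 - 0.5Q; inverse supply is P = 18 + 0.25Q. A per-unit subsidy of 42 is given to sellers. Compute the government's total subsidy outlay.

Pre-subsidy: 252 - 0.5Q = 18 + 0.25Q gives Q* = 312 and P* = 96.
With the subsidy, sellers receive Ps = Pb + 42 for each unit, where Pb is the price buyers pay.
On the curves, Pb = 252 - 0.5Q and Ps = 18 + 0.25Q; the wedge Ps − Pb = 42 gives 18 + 0.25Q − (252 - 0.5Q) = 42, so Q' = 368.
Then Pb = 252 − 0.5·368 = 68 and Ps = 18 + 0.25·368 = 110.
Government outlay = subsidy × quantity = 42 × 368 = 15456.

Government cost = 15456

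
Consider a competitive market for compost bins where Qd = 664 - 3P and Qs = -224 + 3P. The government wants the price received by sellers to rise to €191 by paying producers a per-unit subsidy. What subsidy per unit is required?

Required subsidy s = €86 per unit

At a seller price of 191, quantity supplied is -224 + 3·191 = 349.
Buyers absorb 349 only when they pay Pb with 664 − 3·Pb = 349, i.e. Pb = 105.
s = Ps − Pb = 191 − 105 = 86.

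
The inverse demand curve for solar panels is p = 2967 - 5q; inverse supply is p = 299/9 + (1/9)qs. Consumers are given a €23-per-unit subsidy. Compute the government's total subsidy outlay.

Pre-subsidy: 2967 - 5q = 299/9 + (1/9)q gives q* = 574 and p* = 97.
With the rebate, buyers effectively pay pb = ps − 23, where ps is the price sellers receive.
On the curves, pb = 2967 - 5q and ps = 299/9 + (1/9)q; the wedge ps − pb = 23 gives 299/9 + (1/9)q − (2967 - 5q) = 23, so q' = 578.5.
Then pb = 2967 − 5·578.5 = 74.5 and ps = 299/9 + (1/9)·578.5 = 97.5.
Government outlay = subsidy × quantity = 23 × 578.5 = 13305.5.

Government cost = €13305.5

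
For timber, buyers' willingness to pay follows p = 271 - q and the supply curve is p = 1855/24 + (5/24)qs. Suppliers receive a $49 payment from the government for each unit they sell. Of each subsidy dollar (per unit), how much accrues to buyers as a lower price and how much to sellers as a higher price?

Pre-subsidy: 271 - q = 1855/24 + (5/24)q gives q* = 4649/29 and p* = 3210/29.
With the subsidy, sellers receive ps = pb + 49 for each unit, where pb is the price buyers pay.
On the curves, pb = 271 - q and ps = 1855/24 + (5/24)q; the wedge ps − pb = 49 gives 1855/24 + (5/24)q − (271 - q) = 49, so q' = 5825/29.
Then pb = 271 − 1·(5825/29) = 2034/29 and ps = 1855/24 + (5/24)·(5825/29) = 3455/29.
Buyers' price falls by p* − pb = 3210/29 − 2034/29 = 1176/29; sellers' price rises by ps − p* = 3455/29 − 3210/29 = 245/29.

Buyers gain 1176/29 per unit; sellers gain 245/29 per unit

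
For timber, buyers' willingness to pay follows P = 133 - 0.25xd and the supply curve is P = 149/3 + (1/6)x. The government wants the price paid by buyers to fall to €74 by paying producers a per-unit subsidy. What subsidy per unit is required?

At a buyer price of 74, quantity demanded is 532 − 4·74 = 236.
Sellers supply 236 only when they receive Ps = 149/3 + (1/6)·236 = 89.
s = Ps − Pb = 89 − 74 = 15.

Required subsidy s = €15 per unit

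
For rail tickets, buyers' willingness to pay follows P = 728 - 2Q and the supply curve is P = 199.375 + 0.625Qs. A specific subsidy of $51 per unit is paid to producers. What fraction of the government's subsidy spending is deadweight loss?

Pre-subsidy: 728 - 2Q = 199.375 + 0.625Q gives Q* = 4229/21 and P* = 6830/21.
With the subsidy, sellers receive Ps = Pb + 51 for each unit, where Pb is the price buyers pay.
On the curves, Pb = 728 - 2Q and Ps = 199.375 + 0.625Q; the wedge Ps − Pb = 51 gives 199.375 + 0.625Q − (728 - 2Q) = 51, so Q' = 4637/21.
Then Pb = 728 − 2·(4637/21) = 6014/21 and Ps = 199.375 + 0.625·(4637/21) = 7085/21.
ΔCS = ½(4229/21 + 4637/21)(6830/21 − 6014/21) = 1205776/147; ΔPS = ½(4229/21 + 4637/21)(7085/21 − 6830/21) = 376805/147.
Government spending = 51 × 4637/21 = 78829/7.
DWL = ½ × 51 × (4637/21 − 4229/21) = 3468/7; fraction = (3468/7) / (78829/7) = 204/4637.

DWL / government spending = 204/4637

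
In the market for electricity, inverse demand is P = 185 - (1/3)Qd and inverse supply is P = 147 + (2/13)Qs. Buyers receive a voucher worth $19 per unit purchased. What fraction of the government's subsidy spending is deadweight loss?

DWL / government spending = 1/6

Pre-subsidy: 185 - (1/3)Q = 147 + (2/13)Q gives Q* = 78 and P* = 159.
With the rebate, buyers effectively pay Pb = Ps − 19, where Ps is the price sellers receive.
On the curves, Pb = 185 - (1/3)Q and Ps = 147 + (2/13)Q; the wedge Ps − Pb = 19 gives 147 + (2/13)Q − (185 - (1/3)Q) = 19, so Q' = 117.
Then Pb = 185 − (1/3)·117 = 146 and Ps = 147 + (2/13)·117 = 165.
ΔCS = ½(78 + 117)(159 − 146) = 1267.5; ΔPS = ½(78 + 117)(165 − 159) = 585.
Government spending = 19 × 117 = 2223.
DWL = ½ × 19 × (117 − 78) = 370.5; fraction = 370.5 / 2223 = 1/6.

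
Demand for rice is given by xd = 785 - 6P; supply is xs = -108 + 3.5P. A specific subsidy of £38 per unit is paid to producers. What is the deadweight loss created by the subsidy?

Pre-subsidy: 785 - 6P = -108 + 3.5P gives P* = 94, x* = 221.
With the subsidy, sellers receive Ps = Pb + 38 for each unit, where Pb is the price buyers pay.
Supply in terms of Pb becomes xs = -108 + 3.5(Pb + 38) = 25 + 3.5Pb. Setting this equal to demand: 785 - 6Pb = 25 + 3.5Pb, so Pb = 80.
Sellers receive Ps = 80 + 38 = 118; x' = 785 − 6·80 = 305.
The subsidy expands output by 305 − 221 = 84 past the efficient level; on those units the gap between marginal cost and willingness to pay runs from 0 up to 38.
DWL = ½ × 38 × 84 = 1596.

Deadweight loss = £1596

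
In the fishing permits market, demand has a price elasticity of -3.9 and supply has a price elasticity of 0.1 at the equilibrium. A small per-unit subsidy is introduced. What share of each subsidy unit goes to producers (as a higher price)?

For a small subsidy around the equilibrium, the benefit split depends on the relative slopes, which at a point are proportional to the elasticities.
Buyer share = εs/(εs + |εd|) = 0.1/(0.1 + 3.9) = 0.025; seller share = |εd|/(εs + |εd|) = 0.975.
So producers capture 0.975 of the subsidy.

Producer share = 0.975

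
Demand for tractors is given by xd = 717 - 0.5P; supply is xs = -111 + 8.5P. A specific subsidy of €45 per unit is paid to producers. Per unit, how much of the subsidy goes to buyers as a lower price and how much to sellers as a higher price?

Pre-subsidy: 717 - 0.5P = -111 + 8.5P gives P* = 92, x* = 671.
With the subsidy, sellers receive Ps = Pb + 45 for each unit, where Pb is the price buyers pay.
Supply in terms of Pb becomes xs = -111 + 8.5(Pb + 45) = 271.5 + 8.5Pb. Setting this equal to demand: 717 - 0.5Pb = 271.5 + 8.5Pb, so Pb = 49.5.
Sellers receive Ps = 49.5 + 45 = 94.5; x' = 717 − 0.5·49.5 = 692.25.
Buyers' price falls by P* − Pb = 92 − 49.5 = 42.5; sellers' price rises by Ps − P* = 94.5 − 92 = 2.5.

Buyers gain €42.5 per unit; sellers gain €2.5 per unit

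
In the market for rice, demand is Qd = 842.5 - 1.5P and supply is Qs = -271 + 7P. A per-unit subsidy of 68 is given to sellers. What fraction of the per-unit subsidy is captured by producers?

Producer share = 3/17

Pre-subsidy: 842.5 - 1.5P = -271 + 7P gives P* = 131, Q* = 646.
With the subsidy, sellers receive Ps = Pb + 68 for each unit, where Pb is the price buyers pay.
Supply in terms of Pb becomes Qs = -271 + 7(Pb + 68) = 205 + 7Pb. Setting this equal to demand: 842.5 - 1.5Pb = 205 + 7Pb, so Pb = 75.
Sellers receive Ps = 75 + 68 = 143; Q' = 842.5 − 1.5·75 = 730.
Buyers' price falls by P* − Pb = 131 − 75 = 56; sellers' price rises by Ps − P* = 143 − 131 = 12.
So producers capture 12/68 = 3/17 of each unit of subsidy.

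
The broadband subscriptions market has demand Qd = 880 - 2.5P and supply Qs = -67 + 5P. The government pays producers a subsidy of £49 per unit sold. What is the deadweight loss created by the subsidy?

Pre-subsidy: 880 - 2.5P = -67 + 5P gives P* = 1894/15, Q* = 1693/3.
With the subsidy, sellers receive Ps = Pb + 49 for each unit, where Pb is the price buyers pay.
Supply in terms of Pb becomes Qs = -67 + 5(Pb + 49) = 178 + 5Pb. Setting this equal to demand: 880 - 2.5Pb = 178 + 5Pb, so Pb = 93.6.
Sellers receive Ps = 93.6 + 49 = 142.6; Q' = 880 − 2.5·93.6 = 646.
The subsidy expands output by 646 − 1693/3 = 245/3 past the efficient level; on those units the gap between marginal cost and willingness to pay runs from 0 up to 49.
DWL = ½ × 49 × 245/3 = 12005/6.

Deadweight loss = 12005/6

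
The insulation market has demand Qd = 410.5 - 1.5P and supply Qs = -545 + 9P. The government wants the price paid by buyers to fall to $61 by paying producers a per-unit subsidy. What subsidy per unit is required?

At a buyer price of 61, quantity demanded is 410.5 − 1.5·61 = 319.
Sellers supply 319 only when they receive Ps with -545 + 9·Ps = 319, i.e. Ps = 96.
s = Ps − Pb = 96 − 61 = 35.

Required subsidy s = $35 per unit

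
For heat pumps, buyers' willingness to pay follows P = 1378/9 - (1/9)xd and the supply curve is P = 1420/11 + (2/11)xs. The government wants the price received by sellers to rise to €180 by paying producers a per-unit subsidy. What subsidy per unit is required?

Required subsidy s = €58 per unit

At a seller price of 180, quantity supplied is -710 + 5.5·180 = 280.
Buyers absorb 280 only when they pay Pb = 1378/9 − (1/9)·280 = 122.
s = Ps − Pb = 180 − 122 = 58.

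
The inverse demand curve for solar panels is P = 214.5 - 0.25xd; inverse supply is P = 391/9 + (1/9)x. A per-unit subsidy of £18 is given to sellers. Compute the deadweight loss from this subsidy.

Pre-subsidy: 214.5 - 0.25x = 391/9 + (1/9)x gives x* = 6158/13 and P* = 1249/13.
With the subsidy, sellers receive Ps = Pb + 18 for each unit, where Pb is the price buyers pay.
On the curves, Pb = 214.5 - 0.25x and Ps = 391/9 + (1/9)x; the wedge Ps − Pb = 18 gives 391/9 + (1/9)x − (214.5 - 0.25x) = 18, so x' = 6806/13.
Then Pb = 214.5 − 0.25·(6806/13) = 1087/13 and Ps = 391/9 + (1/9)·(6806/13) = 1321/13.
The subsidy expands output by 6806/13 − 6158/13 = 648/13 past the efficient level; on those units the gap between marginal cost and willingness to pay runs from 0 up to 18.
DWL = ½ × 18 × 648/13 = 5832/13.

Deadweight loss = 5832/13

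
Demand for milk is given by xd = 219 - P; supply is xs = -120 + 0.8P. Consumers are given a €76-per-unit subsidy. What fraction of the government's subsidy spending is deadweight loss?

DWL / government spending = 38/145

Pre-subsidy: 219 - P = -120 + 0.8P gives P* = 565/3, x* = 92/3.
With the rebate, buyers effectively pay Pb = Ps − 76, where Ps is the price sellers receive.
Demand in terms of Ps becomes xd = 219 − 1(Ps − 76) = 295 - Ps. Setting this equal to supply: 295 - Ps = -120 + 0.8Ps, so Ps = 2075/9.
Buyers pay Pb = 2075/9 − 76 = 1391/9; x' = -120 + 0.8·(2075/9) = 580/9.
ΔCS = ½(92/3 + 580/9)(565/3 − 1391/9) = 130112/81; ΔPS = ½(92/3 + 580/9)(2075/9 − 565/3) = 162640/81.
Government spending = 76 × 580/9 = 44080/9.
DWL = ½ × 76 × (580/9 − 92/3) = 11552/9; fraction = (11552/9) / (44080/9) = 38/145.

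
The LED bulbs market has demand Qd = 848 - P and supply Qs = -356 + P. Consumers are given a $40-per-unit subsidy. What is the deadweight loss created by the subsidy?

Pre-subsidy: 848 - P = -356 + P gives P* = 602, Q* = 246.
With the rebate, buyers effectively pay Pb = Ps − 40, where Ps is the price sellers receive.
Demand in terms of Ps becomes Qd = 848 − 1(Ps − 40) = 888 - Ps. Setting this equal to supply: 888 - Ps = -356 + Ps, so Ps = 622.
Buyers pay Pb = 622 − 40 = 582; Q' = -356 + 1·622 = 266.
The subsidy expands output by 266 − 246 = 20 past the efficient level; on those units the gap between marginal cost and willingness to pay runs from 0 up to 40.
DWL = ½ × 40 × 20 = 400.

Deadweight loss = $400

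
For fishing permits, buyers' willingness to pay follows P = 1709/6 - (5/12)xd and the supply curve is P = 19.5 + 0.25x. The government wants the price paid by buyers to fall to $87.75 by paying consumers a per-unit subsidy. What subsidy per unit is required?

At a buyer price of 87.75, quantity demanded is 683.6 − 2.4·87.75 = 473.
Sellers supply 473 only when they receive Ps = 19.5 + 0.25·473 = 137.75.
s = Ps − Pb = 137.75 − 87.75 = 50.

Required subsidy s = $50 per unit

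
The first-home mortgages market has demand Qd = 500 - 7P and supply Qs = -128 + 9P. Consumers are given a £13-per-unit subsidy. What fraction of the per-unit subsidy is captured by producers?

Producer share = 0.4375

Pre-subsidy: 500 - 7P = -128 + 9P gives P* = 39.25, Q* = 225.25.
With the rebate, buyers effectively pay Pb = Ps − 13, where Ps is the price sellers receive.
Demand in terms of Ps becomes Qd = 500 − 7(Ps − 13) = 591 - 7Ps. Setting this equal to supply: 591 - 7Ps = -128 + 9Ps, so Ps = 44.9375.
Buyers pay Pb = 44.9375 − 13 = 31.9375; Q' = -128 + 9·44.9375 = 276.4375.
Buyers' price falls by P* − Pb = 39.25 − 31.9375 = 7.3125; sellers' price rises by Ps − P* = 44.9375 − 39.25 = 5.6875.
So producers capture 5.6875/13 = 0.4375 of each unit of subsidy.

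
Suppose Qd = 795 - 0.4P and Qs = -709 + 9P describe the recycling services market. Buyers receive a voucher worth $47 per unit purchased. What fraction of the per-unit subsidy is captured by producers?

Producer share = 2/47

Pre-subsidy: 795 - 0.4P = -709 + 9P gives P* = 160, Q* = 731.
With the rebate, buyers effectively pay Pb = Ps − 47, where Ps is the price sellers receive.
Demand in terms of Ps becomes Qd = 795 − 0.4(Ps − 47) = 813.8 - 0.4Ps. Setting this equal to supply: 813.8 - 0.4Ps = -709 + 9Ps, so Ps = 162.
Buyers pay Pb = 162 − 47 = 115; Q' = -709 + 9·162 = 749.
Buyers' price falls by P* − Pb = 160 − 115 = 45; sellers' price rises by Ps − P* = 162 − 160 = 2.
So producers capture 2/47 = 2/47 of each unit of subsidy.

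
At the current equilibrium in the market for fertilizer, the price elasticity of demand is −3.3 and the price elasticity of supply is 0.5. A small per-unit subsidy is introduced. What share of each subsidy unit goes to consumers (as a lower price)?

Consumer share = 5/38

For a small subsidy around the equilibrium, the benefit split depends on the relative slopes, which at a point are proportional to the elasticities.
Buyer share = εs/(εs + |εd|) = 0.5/(0.5 + 3.3) = 5/38; seller share = |εd|/(εs + |εd|) = 33/38.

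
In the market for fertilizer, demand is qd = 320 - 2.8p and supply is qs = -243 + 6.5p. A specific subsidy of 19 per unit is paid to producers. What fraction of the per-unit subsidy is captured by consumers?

Consumer share = 65/93

Pre-subsidy: 320 - 2.8p = -243 + 6.5p gives p* = 5630/93, q* = 13996/93.
With the subsidy, sellers receive ps = pb + 19 for each unit, where pb is the price buyers pay.
Supply in terms of pb becomes qs = -243 + 6.5(pb + 19) = -119.5 + 6.5pb. Setting this equal to demand: 320 - 2.8pb = -119.5 + 6.5pb, so pb = 1465/31.
Sellers receive ps = 1465/31 + 19 = 2054/31; q' = 320 − 2.8·(1465/31) = 5818/31.
Buyers' price falls by p* − pb = 5630/93 − 1465/31 = 1235/93; sellers' price rises by ps − p* = 2054/31 − 5630/93 = 532/93.
So consumers capture (1235/93)/19 = 65/93 of each unit of subsidy.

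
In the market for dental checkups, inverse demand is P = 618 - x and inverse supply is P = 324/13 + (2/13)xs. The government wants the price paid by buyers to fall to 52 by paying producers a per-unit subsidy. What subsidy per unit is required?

At a buyer price of 52, quantity demanded is 618 − 1·52 = 566.
Sellers supply 566 only when they receive Ps = 324/13 + (2/13)·566 = 112.
s = Ps − Pb = 112 − 52 = 60.

Required subsidy s = 60 per unit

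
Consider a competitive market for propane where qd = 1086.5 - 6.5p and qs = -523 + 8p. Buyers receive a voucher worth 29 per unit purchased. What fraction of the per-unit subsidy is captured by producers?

Producer share = 13/29

Pre-subsidy: 1086.5 - 6.5p = -523 + 8p gives p* = 111, q* = 365.
With the rebate, buyers effectively pay pb = ps − 29, where ps is the price sellers receive.
Demand in terms of ps becomes qd = 1086.5 − 6.5(ps − 29) = 1275 - 6.5ps. Setting this equal to supply: 1275 - 6.5ps = -523 + 8ps, so ps = 124.
Buyers pay pb = 124 − 29 = 95; q' = -523 + 8·124 = 469.
Buyers' price falls by p* − pb = 111 − 95 = 16; sellers' price rises by ps − p* = 124 − 111 = 13.
So producers capture 13/29 = 13/29 of each unit of subsidy.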